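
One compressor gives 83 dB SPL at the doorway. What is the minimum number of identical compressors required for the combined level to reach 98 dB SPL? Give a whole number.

Need L₁ + 10·log₁₀ N ≥ 98, i.e. log₁₀ N ≥ 1.50.
N ≥ 10^(15.0/10) = 31.623, so N = 32.

32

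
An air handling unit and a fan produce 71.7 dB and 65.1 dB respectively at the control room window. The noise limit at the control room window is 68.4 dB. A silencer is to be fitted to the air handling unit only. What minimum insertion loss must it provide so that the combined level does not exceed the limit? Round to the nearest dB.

6 dB

Everything except the air handling unit sums to 10^(65.1/10) = 3.236e+06 in linear terms, 65.10 dB.
To meet 68.4 dB overall, the treated air handling unit may contribute at most 10^(68.4/10) − 3.236e+06 = 3.682e+06, i.e. 65.66 dB.
So the air handling unit must be reduced from 71.7 to 65.66 dB: IL = 6.04 dB.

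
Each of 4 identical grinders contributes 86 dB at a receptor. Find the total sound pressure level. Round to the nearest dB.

N identical incoherent sources raise the level by 10·log₁₀ N.
L_total = 86 + 10·log₁₀(4) = 86 + 6.021 = 92.02 dB.

92 dB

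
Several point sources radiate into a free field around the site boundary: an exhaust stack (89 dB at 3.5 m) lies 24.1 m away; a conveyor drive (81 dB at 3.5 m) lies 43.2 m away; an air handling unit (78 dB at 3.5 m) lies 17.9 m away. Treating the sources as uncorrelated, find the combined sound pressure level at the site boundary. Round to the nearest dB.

Propagate each source to the receiver with L = L_ref − 20·log₁₀(r/r_ref), then add intensities.
exhaust stack: 89 − 20·log₁₀(24.1/3.5) = 89 − 16.76 = 72.24 dB.
conveyor drive: 81 − 20·log₁₀(43.2/3.5) = 81 − 21.83 = 59.17 dB.
air handling unit: 78 − 20·log₁₀(17.9/3.5) = 78 − 14.18 = 63.82 dB.
Σ 10^(L/10) = 1.999e+07 → L_total = 10·log₁₀(1.999e+07) = 73.01 dB.

73 dB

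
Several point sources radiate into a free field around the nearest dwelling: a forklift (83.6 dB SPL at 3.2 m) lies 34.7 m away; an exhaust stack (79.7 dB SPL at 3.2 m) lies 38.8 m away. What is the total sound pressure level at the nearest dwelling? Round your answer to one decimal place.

64.1 dB SPL

First find each source's level at the receiver (point-source: −20·log₁₀(r/r_ref)), then combine on an intensity basis.
forklift: 83.6 − 20·log₁₀(34.7/3.2) = 83.6 − 20.70 = 62.90 dB SPL.
exhaust stack: 79.7 − 20·log₁₀(38.8/3.2) = 79.7 − 21.67 = 58.03 dB SPL.
Σ 10^(L/10) = 2.583e+06 → L_total = 10·log₁₀(2.583e+06) = 64.12 dB SPL.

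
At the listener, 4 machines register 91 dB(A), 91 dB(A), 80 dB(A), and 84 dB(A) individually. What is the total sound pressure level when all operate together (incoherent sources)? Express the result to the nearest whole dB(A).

95 dB(A)

For uncorrelated sources the intensities add, so convert each level to linear form, sum, and take 10·log₁₀ of the total.
Σ 10^(L/10) = 10^(91/10) + 10^(91/10) + 10^(80/10) + 10^(84/10) = 2.869e+09.
L_total = 10·log₁₀(2.869e+09) = 94.58 dB(A).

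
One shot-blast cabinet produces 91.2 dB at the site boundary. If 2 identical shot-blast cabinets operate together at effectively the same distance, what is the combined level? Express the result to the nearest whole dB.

94 dB

N identical incoherent sources raise the level by 10·log₁₀ N.
L_total = 91.2 + 10·log₁₀(2) = 91.2 + 3.010 = 94.21 dB.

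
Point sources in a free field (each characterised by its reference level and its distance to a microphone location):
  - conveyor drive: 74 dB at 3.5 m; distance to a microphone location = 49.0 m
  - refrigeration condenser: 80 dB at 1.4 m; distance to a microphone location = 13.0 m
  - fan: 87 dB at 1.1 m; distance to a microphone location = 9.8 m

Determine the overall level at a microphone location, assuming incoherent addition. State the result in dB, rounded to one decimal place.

68.8 dB

Propagate each source to the receiver with L = L_ref − 20·log₁₀(r/r_ref), then add intensities.
conveyor drive: 74 − 20·log₁₀(49.0/3.5) = 74 − 22.92 = 51.08 dB.
refrigeration condenser: 80 − 20·log₁₀(13.0/1.4) = 80 − 19.36 = 60.64 dB.
fan: 87 − 20·log₁₀(9.8/1.1) = 87 − 19.00 = 68.00 dB.
Σ 10^(L/10) = 7.602e+06 → L_total = 10·log₁₀(7.602e+06) = 68.81 dB.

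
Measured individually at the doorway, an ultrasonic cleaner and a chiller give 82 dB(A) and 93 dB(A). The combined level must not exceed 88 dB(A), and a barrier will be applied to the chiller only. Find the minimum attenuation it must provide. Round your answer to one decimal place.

6.3 dB

Fixed contribution from the other source: Σ 10^(L/10) = 10^(82/10) = 1.585e+08 (82.00 dB(A)).
The limit corresponds to 10^(88/10) = 6.310e+08; subtracting the fixed part leaves 4.725e+08 for the chiller, i.e. 86.74 dB(A).
Required insertion loss = 93 − 86.74 = 6.26 dB.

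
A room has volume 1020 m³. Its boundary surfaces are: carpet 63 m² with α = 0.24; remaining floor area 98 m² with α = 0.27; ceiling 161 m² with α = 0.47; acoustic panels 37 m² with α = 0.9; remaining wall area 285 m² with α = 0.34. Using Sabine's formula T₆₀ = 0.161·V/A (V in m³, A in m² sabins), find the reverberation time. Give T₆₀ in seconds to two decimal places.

A = Σ Sᵢαᵢ = 63·0.24 + 98·0.27 + 161·0.47 + 37·0.9 + 285·0.34 = 247.45 m².
T₆₀ = 0.161 × 1020 / 247.45 = 0.664 s.

0.66 s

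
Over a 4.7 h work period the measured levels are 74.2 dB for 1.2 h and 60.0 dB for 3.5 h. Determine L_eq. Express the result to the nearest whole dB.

L_eq = 10·log₁₀[(1/T)·Σ tᵢ·10^(Lᵢ/10)] with T = 4.7 h.
Σ tᵢ·10^(Lᵢ/10) = 1.2·10^(74.2/10) + 3.5·10^(60.0/10) = 3.506e+07.
L_eq = 10·log₁₀(3.506e+07/4.7) = 68.73 dB.

69 dB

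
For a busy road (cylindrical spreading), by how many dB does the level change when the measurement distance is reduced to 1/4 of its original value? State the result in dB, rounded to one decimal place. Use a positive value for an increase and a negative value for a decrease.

A line source loses 3 dB per doubling of distance; generally ΔL = −10·log₁₀(r₂/r₁).
ΔL = −10·log₁₀(0.25) = +6.02 dB.

+6.0 dB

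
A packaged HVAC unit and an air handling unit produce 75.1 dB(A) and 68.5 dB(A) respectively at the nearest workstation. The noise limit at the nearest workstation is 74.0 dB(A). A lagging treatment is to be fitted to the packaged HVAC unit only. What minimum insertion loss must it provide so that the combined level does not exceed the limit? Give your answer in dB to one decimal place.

Everything except the packaged HVAC unit sums to 10^(68.5/10) = 7.079e+06 in linear terms, 68.50 dB(A).
The limit corresponds to 10^(74.0/10) = 2.512e+07; subtracting the fixed part leaves 1.804e+07 for the packaged HVAC unit, i.e. 72.56 dB(A).
So the packaged HVAC unit must be reduced from 75.1 to 72.56 dB(A): IL = 2.54 dB.

2.5 dB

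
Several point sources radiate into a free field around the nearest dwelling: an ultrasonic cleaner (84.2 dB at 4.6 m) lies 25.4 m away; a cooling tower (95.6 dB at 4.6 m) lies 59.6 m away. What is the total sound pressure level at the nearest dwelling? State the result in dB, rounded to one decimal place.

First find each source's level at the receiver (point-source: −20·log₁₀(r/r_ref)), then combine on an intensity basis.
ultrasonic cleaner: 84.2 − 20·log₁₀(25.4/4.6) = 84.2 − 14.84 = 69.36 dB.
cooling tower: 95.6 − 20·log₁₀(59.6/4.6) = 95.6 − 22.25 = 73.35 dB.
Σ 10^(L/10) = 3.026e+07 → L_total = 10·log₁₀(3.026e+07) = 74.81 dB.

74.8 dB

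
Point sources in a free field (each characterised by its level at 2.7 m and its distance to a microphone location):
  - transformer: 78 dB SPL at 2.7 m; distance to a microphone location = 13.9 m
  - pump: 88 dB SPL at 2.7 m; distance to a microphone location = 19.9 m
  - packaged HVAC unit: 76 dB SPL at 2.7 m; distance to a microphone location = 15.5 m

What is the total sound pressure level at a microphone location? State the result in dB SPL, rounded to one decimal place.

71.8 dB SPL

Propagate each source to the receiver with L = L_ref − 20·log₁₀(r/r_ref), then add intensities.
transformer: 78 − 20·log₁₀(13.9/2.7) = 78 − 14.23 = 63.77 dB SPL.
pump: 88 − 20·log₁₀(19.9/2.7) = 88 − 17.35 = 70.65 dB SPL.
packaged HVAC unit: 76 − 20·log₁₀(15.5/2.7) = 76 − 15.18 = 60.82 dB SPL.
Σ 10^(L/10) = 1.520e+07 → L_total = 10·log₁₀(1.520e+07) = 71.82 dB SPL.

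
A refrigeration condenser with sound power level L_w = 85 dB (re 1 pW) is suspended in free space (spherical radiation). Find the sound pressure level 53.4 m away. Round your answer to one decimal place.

39.5 dB

The power spreads over a sphere of area 4π·r², so L_p = L_w − 10·log₁₀(4π·r²).
4π·r² = 3.583e+04 m², 10·log₁₀ of that is 45.543 dB.
L_p = 85 − 45.543 = 39.46 dB.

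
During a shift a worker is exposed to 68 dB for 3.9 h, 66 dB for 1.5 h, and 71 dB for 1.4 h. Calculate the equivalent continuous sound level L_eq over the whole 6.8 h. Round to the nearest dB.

The energy average is taken in the linear domain: L_eq = 10·log₁₀[(Σ tᵢ·10^(Lᵢ/10))/T], T = 6.8 h.
Σ tᵢ·10^(Lᵢ/10) = 3.9·10^(68/10) + 1.5·10^(66/10) + 1.4·10^(71/10) = 4.820e+07.
L_eq = 10·log₁₀(4.820e+07/6.8) = 68.51 dB.

69 dB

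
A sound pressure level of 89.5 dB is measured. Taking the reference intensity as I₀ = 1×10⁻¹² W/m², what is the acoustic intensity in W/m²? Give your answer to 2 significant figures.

I = I₀·10^(L/10) = 10⁻¹² × 10^(89.5/10) = 10^(-3.050).

0.00089 W/m²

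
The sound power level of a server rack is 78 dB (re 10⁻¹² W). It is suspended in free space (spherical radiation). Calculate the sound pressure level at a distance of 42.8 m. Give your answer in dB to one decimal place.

Free-field spherical radiation: L_p = L_w − 10·log₁₀(4π·r²), r = 42.8 m.
4π·r² = 2.302e+04 m², 10·log₁₀ of that is 43.621 dB.
L_p = 78 − 43.621 = 34.38 dB.

34.4 dB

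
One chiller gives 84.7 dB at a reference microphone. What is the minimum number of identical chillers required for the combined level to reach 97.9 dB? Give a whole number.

21

N identical sources give L₁ + 10·log₁₀ N, so require 10·log₁₀ N ≥ 97.9 − 84.7 = 13.2 dB.
N ≥ 10^(13.2/10) = 20.893, so N = 21.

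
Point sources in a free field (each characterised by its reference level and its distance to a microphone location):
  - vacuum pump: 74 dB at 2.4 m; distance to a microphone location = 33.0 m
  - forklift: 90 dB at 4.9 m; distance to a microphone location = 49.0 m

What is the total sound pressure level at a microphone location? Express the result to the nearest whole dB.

Apply inverse-square spreading to bring every level to the receiver, then sum 10^(L/10).
vacuum pump: 74 − 20·log₁₀(33.0/2.4) = 74 − 22.77 = 51.23 dB.
forklift: 90 − 20·log₁₀(49.0/4.9) = 90 − 20.00 = 70.00 dB.
Σ 10^(L/10) = 1.013e+07 → L_total = 10·log₁₀(1.013e+07) = 70.06 dB.

70 dB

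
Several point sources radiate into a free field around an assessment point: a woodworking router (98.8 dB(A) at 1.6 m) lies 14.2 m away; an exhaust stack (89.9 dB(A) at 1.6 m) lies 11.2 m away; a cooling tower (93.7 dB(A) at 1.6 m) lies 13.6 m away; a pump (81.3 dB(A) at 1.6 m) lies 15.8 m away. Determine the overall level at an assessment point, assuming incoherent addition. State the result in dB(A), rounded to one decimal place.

81.8 dB(A)

Propagate each source to the receiver with L = L_ref − 20·log₁₀(r/r_ref), then add intensities.
woodworking router: 98.8 − 20·log₁₀(14.2/1.6) = 98.8 − 18.96 = 79.84 dB(A).
exhaust stack: 89.9 − 20·log₁₀(11.2/1.6) = 89.9 − 16.90 = 73.00 dB(A).
cooling tower: 93.7 − 20·log₁₀(13.6/1.6) = 93.7 − 18.59 = 75.11 dB(A).
pump: 81.3 − 20·log₁₀(15.8/1.6) = 81.3 − 19.89 = 61.41 dB(A).
Σ 10^(L/10) = 1.501e+08 → L_total = 10·log₁₀(1.501e+08) = 81.76 dB(A).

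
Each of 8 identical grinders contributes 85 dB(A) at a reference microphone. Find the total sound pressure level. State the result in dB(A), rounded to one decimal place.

94.0 dB(A)

L_total = L₁ + 10·log₁₀ N for N identical incoherent sources.
L_total = 85 + 10·log₁₀(8) = 85 + 9.031 = 94.03 dB(A).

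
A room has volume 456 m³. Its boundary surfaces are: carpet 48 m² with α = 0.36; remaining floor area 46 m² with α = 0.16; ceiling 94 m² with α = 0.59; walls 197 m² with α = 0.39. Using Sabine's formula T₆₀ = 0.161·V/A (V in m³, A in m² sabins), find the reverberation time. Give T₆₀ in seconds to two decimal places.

Summing Sᵢαᵢ: 48·0.36 + 46·0.16 + 94·0.59 + 197·0.39 = 156.93 m².
T₆₀ = 0.161·V/A = 0.161·456/156.93 = 0.468 s.

0.47 s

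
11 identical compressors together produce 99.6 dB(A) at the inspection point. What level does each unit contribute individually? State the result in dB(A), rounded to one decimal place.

89.2 dB(A)

For N identical incoherent sources L_total = L₁ + 10·log₁₀ N, so L₁ = 99.6 − 10·log₁₀(11) = 99.6 − 10.414.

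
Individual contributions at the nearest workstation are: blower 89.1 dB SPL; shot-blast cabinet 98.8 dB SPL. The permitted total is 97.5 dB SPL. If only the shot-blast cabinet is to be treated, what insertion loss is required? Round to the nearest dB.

2 dB

The untreated sources together contribute 10^(89.1/10) = 8.128e+08, i.e. 89.10 dB SPL.
To meet 97.5 dB SPL overall, the treated shot-blast cabinet may contribute at most 10^(97.5/10) − 8.128e+08 = 4.811e+09, i.e. 96.82 dB SPL.
So the shot-blast cabinet must be reduced from 98.8 to 96.82 dB SPL: IL = 1.98 dB.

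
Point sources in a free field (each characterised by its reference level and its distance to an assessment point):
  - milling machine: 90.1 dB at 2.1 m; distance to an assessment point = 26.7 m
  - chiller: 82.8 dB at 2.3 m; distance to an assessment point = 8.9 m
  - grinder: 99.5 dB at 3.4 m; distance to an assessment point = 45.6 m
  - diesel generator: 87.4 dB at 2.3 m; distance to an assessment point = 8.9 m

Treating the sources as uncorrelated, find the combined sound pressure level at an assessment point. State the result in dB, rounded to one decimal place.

Apply inverse-square spreading to bring every level to the receiver, then sum 10^(L/10).
milling machine: 90.1 − 20·log₁₀(26.7/2.1) = 90.1 − 22.09 = 68.01 dB.
chiller: 82.8 − 20·log₁₀(8.9/2.3) = 82.8 − 11.75 = 71.05 dB.
grinder: 99.5 − 20·log₁₀(45.6/3.4) = 99.5 − 22.55 = 76.95 dB.
diesel generator: 87.4 − 20·log₁₀(8.9/2.3) = 87.4 − 11.75 = 75.65 dB.
Σ 10^(L/10) = 1.053e+08 → L_total = 10·log₁₀(1.053e+08) = 80.22 dB.

80.2 dB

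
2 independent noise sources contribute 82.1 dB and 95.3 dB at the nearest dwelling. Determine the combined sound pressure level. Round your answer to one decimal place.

95.5 dB

Incoherent sources combine by intensity addition: L_total = 10·log₁₀(Σ 10^(L_i/10)).
Σ 10^(L/10) = 10^(82.1/10) + 10^(95.3/10) = 3.551e+09.
L_total = 10·log₁₀(3.551e+09) = 95.50 dB.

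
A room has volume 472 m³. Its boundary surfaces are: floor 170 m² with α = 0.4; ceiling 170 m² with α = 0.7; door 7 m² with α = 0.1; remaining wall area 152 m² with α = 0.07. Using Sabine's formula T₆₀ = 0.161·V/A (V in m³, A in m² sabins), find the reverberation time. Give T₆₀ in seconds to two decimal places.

Total absorption A = 170·0.4 + 170·0.7 + 7·0.1 + 152·0.07 = 198.34 m² sabins.
T₆₀ = 0.161·V/A = 0.161·472/198.34 = 0.383 s.

0.38 s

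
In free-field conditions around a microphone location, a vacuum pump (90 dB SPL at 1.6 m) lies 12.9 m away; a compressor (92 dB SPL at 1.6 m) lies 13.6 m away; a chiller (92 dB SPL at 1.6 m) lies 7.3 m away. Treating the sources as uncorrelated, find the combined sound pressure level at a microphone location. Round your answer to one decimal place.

Apply inverse-square spreading to bring every level to the receiver, then sum 10^(L/10).
vacuum pump: 90 − 20·log₁₀(12.9/1.6) = 90 − 18.13 = 71.87 dB SPL.
compressor: 92 − 20·log₁₀(13.6/1.6) = 92 − 18.59 = 73.41 dB SPL.
chiller: 92 − 20·log₁₀(7.3/1.6) = 92 − 13.18 = 78.82 dB SPL.
Σ 10^(L/10) = 1.135e+08 → L_total = 10·log₁₀(1.135e+08) = 80.55 dB SPL.

80.5 dB SPL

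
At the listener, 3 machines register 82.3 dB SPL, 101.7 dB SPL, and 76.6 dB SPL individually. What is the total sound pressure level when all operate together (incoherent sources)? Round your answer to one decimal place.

101.8 dB SPL

Incoherent sources combine by intensity addition: L_total = 10·log₁₀(Σ 10^(L_i/10)).
Σ 10^(L/10) = 10^(82.3/10) + 10^(101.7/10) + 10^(76.6/10) = 1.501e+10.
L_total = 10·log₁₀(1.501e+10) = 101.76 dB SPL.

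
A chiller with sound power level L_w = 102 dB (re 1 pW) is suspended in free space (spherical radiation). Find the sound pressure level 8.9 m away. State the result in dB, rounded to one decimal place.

L_p = L_w − 10·log₁₀(4π·r²) with r = 8.9 m.
4π·r² = 995.4 m², 10·log₁₀ of that is 29.980 dB.
L_p = 102 − 29.980 = 72.02 dB.

72.0 dB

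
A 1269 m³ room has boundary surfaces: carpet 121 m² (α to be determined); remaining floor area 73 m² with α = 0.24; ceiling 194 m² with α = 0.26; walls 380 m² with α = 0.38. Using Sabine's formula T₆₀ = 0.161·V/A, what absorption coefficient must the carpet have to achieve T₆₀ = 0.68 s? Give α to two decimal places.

A = 0.161·V/T₆₀ = 0.161·1269/0.68 = 300.45 m² sabins.
Absorption from the other surfaces = 73·0.24 + 194·0.26 + 380·0.38 = 212.36 m², so the carpet must supply 88.09 m² over 121 m².
α = 88.09/121 = 0.728.

0.73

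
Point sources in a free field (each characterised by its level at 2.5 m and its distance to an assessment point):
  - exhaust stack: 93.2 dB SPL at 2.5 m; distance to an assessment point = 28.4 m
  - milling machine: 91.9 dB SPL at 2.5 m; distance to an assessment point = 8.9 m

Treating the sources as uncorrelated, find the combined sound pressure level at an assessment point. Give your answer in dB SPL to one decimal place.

81.4 dB SPL

Apply inverse-square spreading to bring every level to the receiver, then sum 10^(L/10).
exhaust stack: 93.2 − 20·log₁₀(28.4/2.5) = 93.2 − 21.11 = 72.09 dB SPL.
milling machine: 91.9 − 20·log₁₀(8.9/2.5) = 91.9 − 11.03 = 80.87 dB SPL.
Σ 10^(L/10) = 1.384e+08 → L_total = 10·log₁₀(1.384e+08) = 81.41 dB SPL.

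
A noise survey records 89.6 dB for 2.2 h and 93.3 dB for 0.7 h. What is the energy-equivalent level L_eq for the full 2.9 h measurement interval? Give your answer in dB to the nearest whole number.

L_eq = 10·log₁₀[(1/T)·Σ tᵢ·10^(Lᵢ/10)] with T = 2.9 h.
Σ tᵢ·10^(Lᵢ/10) = 2.2·10^(89.6/10) + 0.7·10^(93.3/10) = 3.503e+09.
L_eq = 10·log₁₀(3.503e+09/2.9) = 90.82 dB.

91 dB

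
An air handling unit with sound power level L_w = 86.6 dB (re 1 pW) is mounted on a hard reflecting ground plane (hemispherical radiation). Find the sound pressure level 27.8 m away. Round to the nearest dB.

L_p = L_w − 10·log₁₀(2π·r²) with r = 27.8 m.
2π·r² = 4856 m², 10·log₁₀ of that is 36.863 dB.
L_p = 86.6 − 36.863 = 49.74 dB.

50 dB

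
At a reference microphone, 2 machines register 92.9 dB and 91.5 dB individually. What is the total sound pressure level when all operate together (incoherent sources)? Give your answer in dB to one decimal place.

95.3 dB

Incoherent sources combine by intensity addition: L_total = 10·log₁₀(Σ 10^(L_i/10)).
Σ 10^(L/10) = 10^(92.9/10) + 10^(91.5/10) = 3.362e+09.
L_total = 10·log₁₀(3.362e+09) = 95.27 dB.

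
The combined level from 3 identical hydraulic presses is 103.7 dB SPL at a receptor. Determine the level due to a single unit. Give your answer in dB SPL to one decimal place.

98.9 dB SPL

3 equal contributions raise the level by 10·log₁₀ 3 = 4.771 dB, so each unit alone gives 103.7 − 4.771.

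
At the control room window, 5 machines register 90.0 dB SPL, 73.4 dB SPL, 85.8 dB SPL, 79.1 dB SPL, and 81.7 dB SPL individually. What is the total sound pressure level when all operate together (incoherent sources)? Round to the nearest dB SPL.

For uncorrelated sources the intensities add, so convert each level to linear form, sum, and take 10·log₁₀ of the total.
Σ 10^(L/10) = 10^(90.0/10) + 10^(73.4/10) + 10^(85.8/10) + 10^(79.1/10) + 10^(81.7/10) = 1.631e+09.
L_total = 10·log₁₀(1.631e+09) = 92.13 dB SPL.

92 dB SPL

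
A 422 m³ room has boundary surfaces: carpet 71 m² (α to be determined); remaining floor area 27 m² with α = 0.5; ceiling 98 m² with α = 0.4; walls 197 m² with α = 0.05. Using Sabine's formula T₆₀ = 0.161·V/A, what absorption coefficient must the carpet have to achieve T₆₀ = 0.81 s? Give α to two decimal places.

Required total absorption A = 0.161·422/0.81 = 83.88 m².
Absorption from the other surfaces = 27·0.5 + 98·0.4 + 197·0.05 = 62.55 m², so the carpet must supply 21.33 m² over 71 m².
α = 21.33/71 = 0.300.

0.30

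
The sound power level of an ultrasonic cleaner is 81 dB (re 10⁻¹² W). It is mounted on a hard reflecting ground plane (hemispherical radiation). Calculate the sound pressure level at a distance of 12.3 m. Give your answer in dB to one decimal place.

L_p = L_w − 10·log₁₀(2π·r²) with r = 12.3 m.
2π·r² = 950.6 m², 10·log₁₀ of that is 29.780 dB.
L_p = 81 − 29.780 = 51.22 dB.

51.2 dB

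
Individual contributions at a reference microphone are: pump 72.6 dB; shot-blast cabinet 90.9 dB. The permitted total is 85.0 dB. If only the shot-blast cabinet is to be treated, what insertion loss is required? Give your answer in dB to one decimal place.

Everything except the shot-blast cabinet sums to 10^(72.6/10) = 1.820e+07 in linear terms, 72.60 dB.
To meet 85.0 dB overall, the treated shot-blast cabinet may contribute at most 10^(85.0/10) − 1.820e+07 = 2.980e+08, i.e. 84.74 dB.
Required insertion loss = 90.9 − 84.74 = 6.16 dB.

6.2 dB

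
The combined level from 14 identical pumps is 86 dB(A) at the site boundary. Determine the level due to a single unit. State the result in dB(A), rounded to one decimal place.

74.5 dB(A)

Dividing the total intensity by 14 lowers the level by 10·log₁₀ 14 = 11.461 dB: L₁ = 86 − 11.461.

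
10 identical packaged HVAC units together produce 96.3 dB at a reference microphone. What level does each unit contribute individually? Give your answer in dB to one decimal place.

86.3 dB

10 equal contributions raise the level by 10·log₁₀ 10 = 10.000 dB, so each unit alone gives 96.3 − 10.000.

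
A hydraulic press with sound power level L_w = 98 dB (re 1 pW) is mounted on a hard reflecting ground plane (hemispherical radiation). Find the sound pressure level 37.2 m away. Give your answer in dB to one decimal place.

58.6 dB

The power spreads over a hemisphere of area 2π·r², so L_p = L_w − 10·log₁₀(2π·r²).
2π·r² = 8695 m², 10·log₁₀ of that is 39.393 dB.
L_p = 98 − 39.393 = 58.61 dB.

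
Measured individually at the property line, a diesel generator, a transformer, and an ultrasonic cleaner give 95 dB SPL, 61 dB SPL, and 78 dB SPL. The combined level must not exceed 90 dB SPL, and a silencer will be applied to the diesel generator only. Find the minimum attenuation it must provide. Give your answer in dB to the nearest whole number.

5 dB

Fixed contribution from the other sources: Σ 10^(L/10) = 10^(61/10) + 10^(78/10) = 6.435e+07 (78.09 dB SPL).
The limit corresponds to 10^(90/10) = 1.000e+09; subtracting the fixed part leaves 9.356e+08 for the diesel generator, i.e. 89.71 dB SPL.
Required insertion loss = 95 − 89.71 = 5.29 dB.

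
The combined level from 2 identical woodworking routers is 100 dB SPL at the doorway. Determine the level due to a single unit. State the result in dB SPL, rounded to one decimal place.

97.0 dB SPL

For N identical incoherent sources L_total = L₁ + 10·log₁₀ N, so L₁ = 100 − 10·log₁₀(2) = 100 − 3.010.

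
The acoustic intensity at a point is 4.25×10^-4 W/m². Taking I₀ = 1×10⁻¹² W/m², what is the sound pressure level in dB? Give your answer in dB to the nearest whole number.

86 dB

Dividing by I₀ shifts the exponent by 12: I/I₀ = 4.25×10^8.
L = 10·(0.6284 + 8) = 86.28 dB.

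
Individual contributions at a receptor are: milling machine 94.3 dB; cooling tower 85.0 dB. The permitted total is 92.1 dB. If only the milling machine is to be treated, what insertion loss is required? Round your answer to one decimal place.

The untreated sources together contribute 10^(85.0/10) = 3.162e+08, i.e. 85.00 dB.
The limit corresponds to 10^(92.1/10) = 1.622e+09; subtracting the fixed part leaves 1.306e+09 for the milling machine, i.e. 91.16 dB.
Required insertion loss = 94.3 − 91.16 = 3.14 dB.

3.1 dB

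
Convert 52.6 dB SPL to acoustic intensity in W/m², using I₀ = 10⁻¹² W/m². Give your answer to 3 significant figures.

I = I₀·10^(L/10) = 10⁻¹² × 10^(52.6/10) = 10^(-6.740).

1.82e-07 W/m²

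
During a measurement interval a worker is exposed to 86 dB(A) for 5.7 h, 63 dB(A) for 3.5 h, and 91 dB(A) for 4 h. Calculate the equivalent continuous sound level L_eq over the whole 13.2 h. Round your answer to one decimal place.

87.4 dB(A)

Weight each interval's intensity by its duration and average over T = 13.2 h:
Σ tᵢ·10^(Lᵢ/10) = 5.7·10^(86/10) + 3.5·10^(63/10) + 4·10^(91/10) = 7.312e+09.
L_eq = 10·log₁₀(7.312e+09/13.2) = 87.43 dB(A).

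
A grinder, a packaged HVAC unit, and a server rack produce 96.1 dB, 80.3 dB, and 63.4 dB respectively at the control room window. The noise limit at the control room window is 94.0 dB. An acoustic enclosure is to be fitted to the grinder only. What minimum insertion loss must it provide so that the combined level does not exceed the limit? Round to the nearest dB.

2 dB

The untreated sources together contribute 10^(80.3/10) + 10^(63.4/10) = 1.093e+08, i.e. 80.39 dB.
To meet 94.0 dB overall, the treated grinder may contribute at most 10^(94.0/10) − 1.093e+08 = 2.403e+09, i.e. 93.81 dB.
Required insertion loss = 96.1 − 93.81 = 2.29 dB.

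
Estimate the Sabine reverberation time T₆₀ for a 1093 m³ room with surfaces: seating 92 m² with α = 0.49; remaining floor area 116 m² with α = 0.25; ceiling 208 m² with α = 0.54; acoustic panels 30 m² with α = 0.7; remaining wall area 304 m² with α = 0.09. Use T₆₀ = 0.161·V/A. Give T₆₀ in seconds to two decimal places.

0.75 s

Total absorption A = 92·0.49 + 116·0.25 + 208·0.54 + 30·0.7 + 304·0.09 = 234.76 m² sabins.
T₆₀ = 0.161 × 1093 / 234.76 = 0.750 s.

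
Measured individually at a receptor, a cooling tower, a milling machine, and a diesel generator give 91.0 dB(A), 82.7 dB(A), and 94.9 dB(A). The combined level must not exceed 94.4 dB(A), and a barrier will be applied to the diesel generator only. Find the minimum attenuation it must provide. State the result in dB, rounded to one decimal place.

The untreated sources together contribute 10^(91.0/10) + 10^(82.7/10) = 1.445e+09, i.e. 91.60 dB(A).
The limit corresponds to 10^(94.4/10) = 2.754e+09; subtracting the fixed part leaves 1.309e+09 for the diesel generator, i.e. 91.17 dB(A).
Required insertion loss = 94.9 − 91.17 = 3.73 dB.

3.7 dB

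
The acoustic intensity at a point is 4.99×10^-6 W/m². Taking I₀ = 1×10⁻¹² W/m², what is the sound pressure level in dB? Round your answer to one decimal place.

I/I₀ = 4.99×10^-6/10⁻¹² = 4.99×10^6, and L = 10·log₁₀(I/I₀).
L = 10·(0.6981 + 6) = 66.98 dB.

67.0 dB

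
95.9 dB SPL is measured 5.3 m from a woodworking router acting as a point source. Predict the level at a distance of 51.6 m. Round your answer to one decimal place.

76.1 dB SPL

Point-source attenuation: ΔL = 20·log₁₀(r₂/r₁) = 20·log₁₀(51.6/5.3) = 19.767 dB.
L₂ = 95.9 − 20·log₁₀(51.6/5.3) = 95.9 − 19.767 = 76.13 dB SPL.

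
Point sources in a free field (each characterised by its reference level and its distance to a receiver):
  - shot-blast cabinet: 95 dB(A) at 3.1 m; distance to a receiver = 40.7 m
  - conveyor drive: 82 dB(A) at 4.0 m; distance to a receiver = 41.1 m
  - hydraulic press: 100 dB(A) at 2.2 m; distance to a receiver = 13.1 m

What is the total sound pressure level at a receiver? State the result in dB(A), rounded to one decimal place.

84.8 dB(A)

First find each source's level at the receiver (point-source: −20·log₁₀(r/r_ref)), then combine on an intensity basis.
shot-blast cabinet: 95 − 20·log₁₀(40.7/3.1) = 95 − 22.36 = 72.64 dB(A).
conveyor drive: 82 − 20·log₁₀(41.1/4.0) = 82 − 20.24 = 61.76 dB(A).
hydraulic press: 100 − 20·log₁₀(13.1/2.2) = 100 − 15.50 = 84.50 dB(A).
Σ 10^(L/10) = 3.019e+08 → L_total = 10·log₁₀(3.019e+08) = 84.80 dB(A).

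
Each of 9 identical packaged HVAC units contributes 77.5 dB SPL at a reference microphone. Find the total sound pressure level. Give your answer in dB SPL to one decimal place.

87.0 dB SPL

L_total = L₁ + 10·log₁₀ N for N identical incoherent sources.
L_total = 77.5 + 10·log₁₀(9) = 77.5 + 9.542 = 87.04 dB SPL.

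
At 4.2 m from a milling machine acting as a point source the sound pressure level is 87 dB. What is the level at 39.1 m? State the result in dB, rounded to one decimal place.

67.6 dB

For a point source, L₂ = L₁ − 20·log₁₀(r₂/r₁).
L₂ = 87 − 20·log₁₀(39.1/4.2) = 87 − 19.379 = 67.62 dB.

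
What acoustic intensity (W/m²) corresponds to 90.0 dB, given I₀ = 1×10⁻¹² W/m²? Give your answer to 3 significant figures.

0.00100 W/m²

I/I₀ = 10^(90.0/10) = 1e+09, so I = 1e+09 × 10⁻¹² W/m².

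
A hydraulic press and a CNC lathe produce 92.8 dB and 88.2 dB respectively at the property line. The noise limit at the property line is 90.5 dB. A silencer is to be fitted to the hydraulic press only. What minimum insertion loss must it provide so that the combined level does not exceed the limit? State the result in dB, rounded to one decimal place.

The untreated sources together contribute 10^(88.2/10) = 6.607e+08, i.e. 88.20 dB.
The limit corresponds to 10^(90.5/10) = 1.122e+09; subtracting the fixed part leaves 4.613e+08 for the hydraulic press, i.e. 86.64 dB.
Required insertion loss = 92.8 − 86.64 = 6.16 dB.

6.2 dB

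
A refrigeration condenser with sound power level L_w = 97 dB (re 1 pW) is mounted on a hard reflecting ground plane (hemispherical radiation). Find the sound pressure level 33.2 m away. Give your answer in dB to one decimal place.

L_p = L_w − 10·log₁₀(2π·r²) with r = 33.2 m.
2π·r² = 6926 m², 10·log₁₀ of that is 38.405 dB.
L_p = 97 − 38.405 = 58.60 dB.

58.6 dB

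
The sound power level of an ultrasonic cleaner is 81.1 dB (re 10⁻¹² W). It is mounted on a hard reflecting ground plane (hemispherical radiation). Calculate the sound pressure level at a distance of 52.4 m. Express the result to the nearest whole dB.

39 dB

L_p = L_w − 10·log₁₀(2π·r²) with r = 52.4 m.
2π·r² = 1.725e+04 m², 10·log₁₀ of that is 42.368 dB.
L_p = 81.1 − 42.368 = 38.73 dB.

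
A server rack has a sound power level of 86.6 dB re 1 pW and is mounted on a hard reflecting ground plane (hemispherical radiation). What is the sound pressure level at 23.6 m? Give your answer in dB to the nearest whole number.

51 dB

Free-field hemispherical radiation: L_p = L_w − 10·log₁₀(2π·r²), r = 23.6 m.
2π·r² = 3499 m², 10·log₁₀ of that is 35.440 dB.
L_p = 86.6 − 35.440 = 51.16 dB.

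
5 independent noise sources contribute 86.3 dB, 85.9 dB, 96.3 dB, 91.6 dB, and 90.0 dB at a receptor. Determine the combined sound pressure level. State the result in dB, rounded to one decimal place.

For uncorrelated sources the intensities add, so convert each level to linear form, sum, and take 10·log₁₀ of the total.
Σ 10^(L/10) = 10^(86.3/10) + 10^(85.9/10) + 10^(96.3/10) + 10^(91.6/10) + 10^(90.0/10) = 7.527e+09.
L_total = 10·log₁₀(7.527e+09) = 98.77 dB.

98.8 dB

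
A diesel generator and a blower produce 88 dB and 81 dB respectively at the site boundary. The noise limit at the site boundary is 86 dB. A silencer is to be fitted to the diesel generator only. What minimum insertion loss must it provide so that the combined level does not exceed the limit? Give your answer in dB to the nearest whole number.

The untreated sources together contribute 10^(81/10) = 1.259e+08, i.e. 81.00 dB.
To meet 86 dB overall, the treated diesel generator may contribute at most 10^(86/10) − 1.259e+08 = 2.722e+08, i.e. 84.35 dB.
So the diesel generator must be reduced from 88 to 84.35 dB: IL = 3.65 dB.

4 dB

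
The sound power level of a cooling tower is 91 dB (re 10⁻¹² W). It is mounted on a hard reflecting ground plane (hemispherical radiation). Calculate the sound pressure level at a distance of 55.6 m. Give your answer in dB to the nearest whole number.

Free-field hemispherical radiation: L_p = L_w − 10·log₁₀(2π·r²), r = 55.6 m.
2π·r² = 1.942e+04 m², 10·log₁₀ of that is 42.883 dB.
L_p = 91 − 42.883 = 48.12 dB.

48 dB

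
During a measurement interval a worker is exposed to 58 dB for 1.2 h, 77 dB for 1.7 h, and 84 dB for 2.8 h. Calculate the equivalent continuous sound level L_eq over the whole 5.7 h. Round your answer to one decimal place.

Weight each interval's intensity by its duration and average over T = 5.7 h:
Σ tᵢ·10^(Lᵢ/10) = 1.2·10^(58/10) + 1.7·10^(77/10) + 2.8·10^(84/10) = 7.893e+08.
L_eq = 10·log₁₀(7.893e+08/5.7) = 81.41 dB.

81.4 dB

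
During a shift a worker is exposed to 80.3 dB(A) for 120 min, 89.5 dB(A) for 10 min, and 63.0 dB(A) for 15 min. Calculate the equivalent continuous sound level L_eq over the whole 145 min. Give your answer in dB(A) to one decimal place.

L_eq = 10·log₁₀[(1/T)·Σ tᵢ·10^(Lᵢ/10)] with T = 145 min.
Σ tᵢ·10^(Lᵢ/10) = 120·10^(80.3/10) + 10·10^(89.5/10) + 15·10^(63.0/10) = 2.180e+10.
L_eq = 10·log₁₀(2.180e+10/145) = 81.77 dB(A).

81.8 dB(A)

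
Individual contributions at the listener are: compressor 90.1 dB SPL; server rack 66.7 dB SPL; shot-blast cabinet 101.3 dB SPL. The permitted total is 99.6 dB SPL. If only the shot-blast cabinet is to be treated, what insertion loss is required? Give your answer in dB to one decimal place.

Fixed contribution from the other sources: Σ 10^(L/10) = 10^(90.1/10) + 10^(66.7/10) = 1.028e+09 (90.12 dB SPL).
The limit corresponds to 10^(99.6/10) = 9.120e+09; subtracting the fixed part leaves 8.092e+09 for the shot-blast cabinet, i.e. 99.08 dB SPL.
Required insertion loss = 101.3 − 99.08 = 2.22 dB.

2.2 dB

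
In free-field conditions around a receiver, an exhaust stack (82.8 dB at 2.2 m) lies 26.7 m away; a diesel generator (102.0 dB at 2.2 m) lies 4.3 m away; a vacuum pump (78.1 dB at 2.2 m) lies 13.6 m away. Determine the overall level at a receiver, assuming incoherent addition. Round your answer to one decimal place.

96.2 dB

First find each source's level at the receiver (point-source: −20·log₁₀(r/r_ref)), then combine on an intensity basis.
exhaust stack: 82.8 − 20·log₁₀(26.7/2.2) = 82.8 − 21.68 = 61.12 dB.
diesel generator: 102.0 − 20·log₁₀(4.3/2.2) = 102.0 − 5.82 = 96.18 dB.
vacuum pump: 78.1 − 20·log₁₀(13.6/2.2) = 78.1 − 15.82 = 62.28 dB.
Σ 10^(L/10) = 4.152e+09 → L_total = 10·log₁₀(4.152e+09) = 96.18 dB.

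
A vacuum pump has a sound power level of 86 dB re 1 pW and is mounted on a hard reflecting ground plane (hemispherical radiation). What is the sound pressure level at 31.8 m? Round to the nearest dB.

48 dB

Free-field hemispherical radiation: L_p = L_w − 10·log₁₀(2π·r²), r = 31.8 m.
2π·r² = 6354 m², 10·log₁₀ of that is 38.030 dB.
L_p = 86 − 38.030 = 47.97 dB.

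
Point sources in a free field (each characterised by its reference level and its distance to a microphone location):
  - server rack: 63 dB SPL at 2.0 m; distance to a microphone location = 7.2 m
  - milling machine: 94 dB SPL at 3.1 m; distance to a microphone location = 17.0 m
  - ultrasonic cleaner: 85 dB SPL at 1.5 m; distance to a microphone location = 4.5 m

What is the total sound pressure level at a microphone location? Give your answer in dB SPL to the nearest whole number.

81 dB SPL

First find each source's level at the receiver (point-source: −20·log₁₀(r/r_ref)), then combine on an intensity basis.
server rack: 63 − 20·log₁₀(7.2/2.0) = 63 − 11.13 = 51.87 dB SPL.
milling machine: 94 − 20·log₁₀(17.0/3.1) = 94 − 14.78 = 79.22 dB SPL.
ultrasonic cleaner: 85 − 20·log₁₀(4.5/1.5) = 85 − 9.54 = 75.46 dB SPL.
Σ 10^(L/10) = 1.188e+08 → L_total = 10·log₁₀(1.188e+08) = 80.75 dB SPL.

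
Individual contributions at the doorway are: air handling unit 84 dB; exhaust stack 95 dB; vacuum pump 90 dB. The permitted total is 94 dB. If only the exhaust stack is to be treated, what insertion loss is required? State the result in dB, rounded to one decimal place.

Fixed contribution from the other sources: Σ 10^(L/10) = 10^(84/10) + 10^(90/10) = 1.251e+09 (90.97 dB).
To meet 94 dB overall, the treated exhaust stack may contribute at most 10^(94/10) − 1.251e+09 = 1.261e+09, i.e. 91.01 dB.
So the exhaust stack must be reduced from 95 to 91.01 dB: IL = 3.99 dB.

4.0 dB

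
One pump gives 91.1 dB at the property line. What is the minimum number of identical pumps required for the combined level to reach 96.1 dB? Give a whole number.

4

N identical sources give L₁ + 10·log₁₀ N, so require 10·log₁₀ N ≥ 96.1 − 91.1 = 5.0 dB.
N ≥ 10^(5.0/10) = 3.162, so N = 4.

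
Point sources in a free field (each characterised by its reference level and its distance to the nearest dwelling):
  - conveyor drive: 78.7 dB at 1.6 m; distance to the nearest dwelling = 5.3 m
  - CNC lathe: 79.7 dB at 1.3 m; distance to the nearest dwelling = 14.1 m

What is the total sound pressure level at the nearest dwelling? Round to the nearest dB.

Propagate each source to the receiver with L = L_ref − 20·log₁₀(r/r_ref), then add intensities.
conveyor drive: 78.7 − 20·log₁₀(5.3/1.6) = 78.7 − 10.40 = 68.30 dB.
CNC lathe: 79.7 − 20·log₁₀(14.1/1.3) = 79.7 − 20.71 = 58.99 dB.
Σ 10^(L/10) = 7.549e+06 → L_total = 10·log₁₀(7.549e+06) = 68.78 dB.

69 dB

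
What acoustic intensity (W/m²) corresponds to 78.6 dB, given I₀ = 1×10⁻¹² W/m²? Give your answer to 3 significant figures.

7.24e-05 W/m²

I/I₀ = 10^(78.6/10) = 7.244e+07, so I = 7.244e+07 × 10⁻¹² W/m².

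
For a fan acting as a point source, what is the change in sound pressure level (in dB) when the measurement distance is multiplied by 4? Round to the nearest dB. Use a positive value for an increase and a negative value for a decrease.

-12 dB

With spherical spreading the level changes by −20·log₁₀(r₂/r₁).
ΔL = −20·log₁₀(4) = -12.04 dB.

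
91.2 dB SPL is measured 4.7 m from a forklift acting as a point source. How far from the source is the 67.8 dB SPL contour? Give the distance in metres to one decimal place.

69.5 m

The 23.4 dB drop corresponds to a distance ratio of 10^(23.4/20) for a point source.
r₂ = 4.7·10^((91.2−67.8)/20) = 4.7·10^(23.4/20) = 69.52 m.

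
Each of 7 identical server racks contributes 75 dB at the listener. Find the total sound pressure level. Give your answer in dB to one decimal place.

83.5 dB

With 7 equal, uncorrelated contributions the intensity is 7× that of one unit, giving a rise of 10·log₁₀ 7.
L_total = 75 + 10·log₁₀(7) = 75 + 8.451 = 83.45 dB.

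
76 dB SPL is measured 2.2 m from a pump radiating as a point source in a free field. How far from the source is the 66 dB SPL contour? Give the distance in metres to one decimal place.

Point-source spreading drops the level by 20·log₁₀(r₂/r₁); inverting, r₂/r₁ = 10^(ΔL/20).
r₂ = 2.2·10^((76−66)/20) = 2.2·10^(10.0/20) = 6.96 m.

7.0 m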